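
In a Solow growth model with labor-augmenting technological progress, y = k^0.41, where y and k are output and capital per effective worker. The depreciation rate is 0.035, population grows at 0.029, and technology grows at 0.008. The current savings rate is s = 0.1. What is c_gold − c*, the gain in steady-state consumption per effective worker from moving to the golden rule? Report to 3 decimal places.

Δc ≈ 0.845

Capital per effective worker breaks even when investment replaces (n + g + δ)·k; here n + g + δ = 0.072.
Current steady state (s = 0.1): k* = (0.1/0.072)^(1/0.59) ≈ 1.7451, y* = 1.7451^0.41 ≈ 1.2564, c* = (1−0.1)·1.2564 ≈ 1.1308.
At the golden rule the marginal product of capital equals n+g+δ: 0.41·k^(0.41−1) = 0.072. Solving, k_gold = (0.41/0.072)^(1/0.59) ≈ 19.0733.
y_gold = 19.0733^0.41 ≈ 3.3495, c_gold = y_gold − 0.072·k_gold ≈ 1.9762.
Gain: Δc = 1.9762 − 1.1308 ≈ 0.8454.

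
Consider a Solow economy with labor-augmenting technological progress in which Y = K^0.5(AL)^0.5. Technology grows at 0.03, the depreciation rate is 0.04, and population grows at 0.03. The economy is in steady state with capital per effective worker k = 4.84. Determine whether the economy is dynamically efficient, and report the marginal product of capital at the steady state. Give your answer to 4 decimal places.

dynamically efficient; MPK ≈ 0.2273

Capital per effective worker breaks even when investment replaces (n + g + δ)·k; here n + g + δ = 0.1.
MPK = 0.5·k^(0.5−1) = 0.5·4.84^(-0.5) ≈ 0.2273.
MPK > 0.1, so the economy is dynamically efficient (under-saving).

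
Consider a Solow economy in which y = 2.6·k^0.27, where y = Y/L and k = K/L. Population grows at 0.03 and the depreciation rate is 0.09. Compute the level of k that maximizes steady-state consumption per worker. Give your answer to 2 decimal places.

n + δ = 0.03 + 0.09 = 0.12.
Golden rule sets MPK = n+δ: 0.27·2.6·k^(0.27−1) = 0.12, so k_gold = (0.27·2.6/0.12)^(1/0.73) ≈ 11.2434.

k_gold ≈ 11.24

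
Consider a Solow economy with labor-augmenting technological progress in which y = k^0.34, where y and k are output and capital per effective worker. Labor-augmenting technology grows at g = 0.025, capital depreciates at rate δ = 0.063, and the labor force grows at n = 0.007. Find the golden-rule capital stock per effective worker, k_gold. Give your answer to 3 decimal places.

Break-even investment rate: n + g + δ = 0.007 + 0.025 + 0.063 = 0.095.
Setting f'(k) = n+g+δ gives 0.34·k^(0.34−1) = 0.095, hence k_gold = (0.34/0.095)^(1/0.66) ≈ 6.9028.

k_gold ≈ 6.903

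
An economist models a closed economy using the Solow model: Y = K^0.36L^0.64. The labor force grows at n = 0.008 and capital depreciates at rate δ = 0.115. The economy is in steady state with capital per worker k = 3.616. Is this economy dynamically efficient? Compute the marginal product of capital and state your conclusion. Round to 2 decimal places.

dynamically efficient; MPK ≈ 0.16

Break-even investment rate: n + δ = 0.008 + 0.115 = 0.123.
MPK = 0.36·k^(0.36−1) = 0.36·3.616^(-0.64) ≈ 0.1581.
MPK > 0.123, so the economy is dynamically efficient (under-saving).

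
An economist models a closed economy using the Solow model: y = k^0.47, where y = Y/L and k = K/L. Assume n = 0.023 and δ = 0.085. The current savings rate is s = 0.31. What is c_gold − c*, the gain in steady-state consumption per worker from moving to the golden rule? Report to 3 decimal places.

Δc ≈ 0.195

Break-even investment rate: n + δ = 0.023 + 0.085 = 0.108.
Current steady state (s = 0.31): k* = (0.31/0.108)^(1/0.53) ≈ 7.3120, y* = 7.3120^0.47 ≈ 2.5474, c* = (1−0.31)·2.5474 ≈ 1.7577.
Setting f'(k) = n+δ gives 0.47·k^(0.47−1) = 0.108, hence k_gold = (0.47/0.108)^(1/0.53) ≈ 16.0341.
y_gold = 16.0341^0.47 ≈ 3.6844, c_gold = y_gold − 0.108·k_gold ≈ 1.9528.
Gain: Δc = 1.9528 − 1.7577 ≈ 0.1951.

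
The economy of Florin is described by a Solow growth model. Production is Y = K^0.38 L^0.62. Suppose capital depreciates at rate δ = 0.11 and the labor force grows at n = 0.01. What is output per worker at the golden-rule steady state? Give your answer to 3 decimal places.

The effective depreciation rate is n + δ = 0.01 + 0.11 = 0.12.
Golden rule sets MPK = n+δ: 0.38·k^(0.38−1) = 0.12, so k_gold = (0.38/0.12)^(1/0.62) ≈ 6.4183.
Output: y_gold = k_gold^0.38 = 6.4183^0.38 ≈ 2.0268.

y_gold ≈ 2.027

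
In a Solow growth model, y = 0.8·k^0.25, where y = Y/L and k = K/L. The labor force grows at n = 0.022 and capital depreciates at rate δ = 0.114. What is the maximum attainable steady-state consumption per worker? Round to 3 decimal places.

Capital per worker breaks even when investment replaces (n + δ)·k; here n + δ = 0.136.
Golden rule sets MPK = n+δ: 0.25·0.8·k^(0.25−1) = 0.136, so k_gold = (0.25·0.8/0.136)^(1/0.75) ≈ 1.6723.
y_gold = 0.8·1.6723^0.25 ≈ 0.9097.
c_gold = y_gold − (n+δ)·k_gold = 0.9097 − 0.136·1.6723 ≈ 0.6823.

c_gold ≈ 0.682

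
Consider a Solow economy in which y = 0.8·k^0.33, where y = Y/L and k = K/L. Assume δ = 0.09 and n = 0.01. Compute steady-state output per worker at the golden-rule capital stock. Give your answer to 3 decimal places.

Capital per worker breaks even when investment replaces (n + δ)·k; here n + δ = 0.1.
At the golden rule the marginal product of capital equals n+δ: 0.33·0.8·k^(0.33−1) = 0.1. Solving, k_gold = (0.33·0.8/0.1)^(1/0.67) ≈ 4.2585.
Output: y_gold = 0.8·k_gold^0.33 = 0.8·4.2585^0.33 ≈ 1.2905.

y_gold ≈ 1.290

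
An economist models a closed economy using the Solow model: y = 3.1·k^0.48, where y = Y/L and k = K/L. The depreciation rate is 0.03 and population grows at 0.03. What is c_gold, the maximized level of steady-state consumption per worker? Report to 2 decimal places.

Capital per worker breaks even when investment replaces (n + δ)·k; here n + δ = 0.06.
Maximizing c = f(k) − (n+δ)·k gives f'(k) = n+δ, i.e. 0.48·3.1·k^(0.48−1) = 0.06, so k_gold = (0.48·3.1/0.06)^(1/0.52) ≈ 480.4386.
y_gold = 3.1·480.4386^0.48 ≈ 60.0548.
c_gold = y_gold − (n+δ)·k_gold = 60.0548 − 0.06·480.4386 ≈ 31.2285.

c_gold ≈ 31.23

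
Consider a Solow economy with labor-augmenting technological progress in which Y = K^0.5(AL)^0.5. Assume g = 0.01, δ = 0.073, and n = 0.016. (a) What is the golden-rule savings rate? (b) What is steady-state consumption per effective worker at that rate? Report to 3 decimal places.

Break-even investment rate: n + g + δ = 0.016 + 0.01 + 0.073 = 0.099.
For Cobb-Douglas, s_gold equals capital's share: s_gold = 0.5.
Golden rule sets MPK = n+g+δ: 0.5·k^(0.5−1) = 0.099, so k_gold = (0.5/0.099)^(1/0.5) ≈ 25.5076.
y_gold = 25.5076^0.5 ≈ 5.0505; c_gold = (1−0.5)·y_gold ≈ 2.5253.

(a) s_gold = 0.500; (b) c_gold ≈ 2.525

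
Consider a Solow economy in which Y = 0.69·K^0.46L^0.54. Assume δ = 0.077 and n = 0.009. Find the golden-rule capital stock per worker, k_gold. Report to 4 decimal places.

Capital per worker breaks even when investment replaces (n + δ)·k; here n + δ = 0.086.
Maximizing c = f(k) − (n+δ)·k gives f'(k) = n+δ, i.e. 0.46·0.69·k^(0.46−1) = 0.086, so k_gold = (0.46·0.69/0.086)^(1/0.54) ≈ 11.2254.

k_gold ≈ 11.2254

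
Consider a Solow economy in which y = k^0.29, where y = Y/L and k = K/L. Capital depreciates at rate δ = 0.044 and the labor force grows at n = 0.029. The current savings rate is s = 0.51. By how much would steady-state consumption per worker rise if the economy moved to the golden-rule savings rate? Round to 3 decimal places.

n + δ = 0.029 + 0.044 = 0.073.
Current steady state (s = 0.51): k* = (0.51/0.073)^(1/0.71) ≈ 15.4554, y* = 15.4554^0.29 ≈ 2.2122, c* = (1−0.51)·2.2122 ≈ 1.0840.
Setting f'(k) = n+δ gives 0.29·k^(0.29−1) = 0.073, hence k_gold = (0.29/0.073)^(1/0.71) ≈ 6.9786.
y_gold = 6.9786^0.29 ≈ 1.7567, c_gold = y_gold − 0.073·k_gold ≈ 1.2472.
Gain: Δc = 1.2472 − 1.0840 ≈ 0.1632.

Δc ≈ 0.163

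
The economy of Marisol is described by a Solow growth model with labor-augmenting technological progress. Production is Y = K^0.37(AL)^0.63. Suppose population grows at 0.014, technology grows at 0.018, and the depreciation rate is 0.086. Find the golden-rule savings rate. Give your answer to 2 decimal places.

Capital per effective worker breaks even when investment replaces (n + g + δ)·k; here n + g + δ = 0.118.
At the golden rule MPK = n+g+δ, and in any Cobb-Douglas steady state s = (n+g+δ)·k/y = MPK·k/y = capital's share 0.37.

s_gold = 0.37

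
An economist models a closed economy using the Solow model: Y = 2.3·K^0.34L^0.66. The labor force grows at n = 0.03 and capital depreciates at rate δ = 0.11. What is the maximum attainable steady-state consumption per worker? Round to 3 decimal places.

The effective depreciation rate is n + δ = 0.03 + 0.11 = 0.14.
Maximizing c = f(k) − (n+δ)·k gives f'(k) = n+δ, i.e. 0.34·2.3·k^(0.34−1) = 0.14, so k_gold = (0.34·2.3/0.14)^(1/0.66) ≈ 13.5499.
y_gold = 2.3·13.5499^0.34 ≈ 5.5794.
c_gold = y_gold − (n+δ)·k_gold = 5.5794 − 0.14·13.5499 ≈ 3.6824.

c_gold ≈ 3.682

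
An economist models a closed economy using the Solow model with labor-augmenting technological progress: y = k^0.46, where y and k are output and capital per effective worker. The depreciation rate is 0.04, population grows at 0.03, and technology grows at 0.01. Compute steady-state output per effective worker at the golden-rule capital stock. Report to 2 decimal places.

Capital per effective worker breaks even when investment replaces (n + g + δ)·k; here n + g + δ = 0.08.
Maximizing c = f(k) − (n+g+δ)·k gives f'(k) = n+g+δ, i.e. 0.46·k^(0.46−1) = 0.08, so k_gold = (0.46/0.08)^(1/0.54) ≈ 25.5148.
Output: y_gold = k_gold^0.46 = 25.5148^0.46 ≈ 4.4374.

y_gold ≈ 4.44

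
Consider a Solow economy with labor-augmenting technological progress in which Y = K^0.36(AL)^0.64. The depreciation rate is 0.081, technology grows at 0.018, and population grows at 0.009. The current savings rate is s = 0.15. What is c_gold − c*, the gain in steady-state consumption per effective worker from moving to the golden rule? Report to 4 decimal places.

Δc ≈ 0.2373

Break-even investment rate: n + g + δ = 0.009 + 0.018 + 0.081 = 0.108.
Current steady state (s = 0.15): k* = (0.15/0.108)^(1/0.64) ≈ 1.6708, y* = 1.6708^0.36 ≈ 1.2030, c* = (1−0.15)·1.2030 ≈ 1.0225.
Setting f'(k) = n+g+δ gives 0.36·k^(0.36−1) = 0.108, hence k_gold = (0.36/0.108)^(1/0.64) ≈ 6.5614.
y_gold = 6.5614^0.36 ≈ 1.9684, c_gold = y_gold − 0.108·k_gold ≈ 1.2598.
Gain: Δc = 1.2598 − 1.0225 ≈ 0.2373.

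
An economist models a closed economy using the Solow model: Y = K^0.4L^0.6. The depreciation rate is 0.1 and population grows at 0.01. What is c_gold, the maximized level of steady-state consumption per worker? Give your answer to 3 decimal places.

Capital per worker breaks even when investment replaces (n + δ)·k; here n + δ = 0.11.
Setting f'(k) = n+δ gives 0.4·k^(0.4−1) = 0.11, hence k_gold = (0.4/0.11)^(1/0.6) ≈ 8.5990.
y_gold = 8.5990^0.4 ≈ 2.3647.
c_gold = y_gold − (n+δ)·k_gold = 2.3647 − 0.11·8.5990 ≈ 1.4188.

c_gold ≈ 1.419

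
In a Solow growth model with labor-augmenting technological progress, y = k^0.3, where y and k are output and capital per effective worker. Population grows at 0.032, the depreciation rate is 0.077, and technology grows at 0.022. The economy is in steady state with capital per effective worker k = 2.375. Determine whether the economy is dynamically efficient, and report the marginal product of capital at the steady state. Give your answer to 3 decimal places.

n + g + δ = 0.032 + 0.022 + 0.077 = 0.131.
MPK = 0.3·k^(0.3−1) = 0.3·2.375^(-0.7) ≈ 0.1637.
MPK > 0.131, so the economy is dynamically efficient (under-saving).

dynamically efficient; MPK ≈ 0.164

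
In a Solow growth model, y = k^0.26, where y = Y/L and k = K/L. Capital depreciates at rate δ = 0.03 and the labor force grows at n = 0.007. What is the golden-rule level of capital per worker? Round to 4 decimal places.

Capital per worker breaks even when investment replaces (n + δ)·k; here n + δ = 0.037.
Golden rule sets MPK = n+δ: 0.26·k^(0.26−1) = 0.037, so k_gold = (0.26/0.037)^(1/0.74) ≈ 13.9407.

k_gold ≈ 13.9407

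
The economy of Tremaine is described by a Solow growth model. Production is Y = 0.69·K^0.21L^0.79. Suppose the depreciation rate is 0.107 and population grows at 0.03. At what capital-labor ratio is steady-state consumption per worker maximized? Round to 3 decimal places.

k_gold ≈ 1.074

The effective depreciation rate is n + δ = 0.03 + 0.107 = 0.137.
Golden rule sets MPK = n+δ: 0.21·0.69·k^(0.21−1) = 0.137, so k_gold = (0.21·0.69/0.137)^(1/0.79) ≈ 1.0735.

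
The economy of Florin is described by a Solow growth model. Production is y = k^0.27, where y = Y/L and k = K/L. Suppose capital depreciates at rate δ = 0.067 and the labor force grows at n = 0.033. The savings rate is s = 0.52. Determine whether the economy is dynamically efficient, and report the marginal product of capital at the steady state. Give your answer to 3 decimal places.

n + δ = 0.033 + 0.067 = 0.1.
Steady-state k*: s·k^0.27 = 0.1·k gives k* = (0.52/0.1)^(1/0.73) ≈ 9.5681.
MPK = 0.27·9.5681^(-0.73) ≈ 0.0519.
MPK < n+δ = 0.1, so the economy is dynamically inefficient (over-saving).

dynamically inefficient; MPK ≈ 0.052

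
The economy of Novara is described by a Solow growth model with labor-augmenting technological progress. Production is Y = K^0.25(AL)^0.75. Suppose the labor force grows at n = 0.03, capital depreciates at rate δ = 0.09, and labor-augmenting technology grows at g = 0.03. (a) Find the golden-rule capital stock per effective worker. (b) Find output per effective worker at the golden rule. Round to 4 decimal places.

The effective depreciation rate is n + g + δ = 0.03 + 0.03 + 0.09 = 0.15.
At the golden rule the marginal product of capital equals n+g+δ: 0.25·k^(0.25−1) = 0.15. Solving, k_gold = (0.25/0.15)^(1/0.75) ≈ 1.9761.
y_gold = 1.9761^0.25 ≈ 1.1856.

(a) k_gold ≈ 1.9761; (b) y_gold ≈ 1.1856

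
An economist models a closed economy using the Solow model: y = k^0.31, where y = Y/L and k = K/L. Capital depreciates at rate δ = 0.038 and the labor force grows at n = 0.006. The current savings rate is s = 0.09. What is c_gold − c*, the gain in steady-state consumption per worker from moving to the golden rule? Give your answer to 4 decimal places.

Δc ≈ 0.4037

Break-even investment rate: n + δ = 0.006 + 0.038 = 0.044.
Current steady state (s = 0.09): k* = (0.09/0.044)^(1/0.69) ≈ 2.8211, y* = 2.8211^0.31 ≈ 1.3792, c* = (1−0.09)·1.3792 ≈ 1.2551.
Golden rule sets MPK = n+δ: 0.31·k^(0.31−1) = 0.044, so k_gold = (0.31/0.044)^(1/0.69) ≈ 16.9377.
y_gold = 16.9377^0.31 ≈ 2.4041, c_gold = y_gold − 0.044·k_gold ≈ 1.6588.
Gain: Δc = 1.6588 − 1.2551 ≈ 0.4037.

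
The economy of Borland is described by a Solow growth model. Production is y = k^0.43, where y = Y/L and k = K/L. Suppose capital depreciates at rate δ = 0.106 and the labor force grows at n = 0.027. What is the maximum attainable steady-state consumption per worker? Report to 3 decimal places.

n + δ = 0.027 + 0.106 = 0.133.
At the golden rule the marginal product of capital equals n+δ: 0.43·k^(0.43−1) = 0.133. Solving, k_gold = (0.43/0.133)^(1/0.57) ≈ 7.8355.
y_gold = 7.8355^0.43 ≈ 2.4235.
c_gold = y_gold − (n+δ)·k_gold = 2.4235 − 0.133·7.8355 ≈ 1.3814.

c_gold ≈ 1.381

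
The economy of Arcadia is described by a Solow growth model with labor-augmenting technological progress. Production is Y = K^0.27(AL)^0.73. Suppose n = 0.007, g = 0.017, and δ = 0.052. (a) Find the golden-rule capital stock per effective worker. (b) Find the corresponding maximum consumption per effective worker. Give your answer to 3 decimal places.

(a) k_gold ≈ 5.678; (b) c_gold ≈ 1.167

n + g + δ = 0.007 + 0.017 + 0.052 = 0.076.
At the golden rule the marginal product of capital equals n+g+δ: 0.27·k^(0.27−1) = 0.076. Solving, k_gold = (0.27/0.076)^(1/0.73) ≈ 5.6778.
y_gold = 5.6778^0.27 ≈ 1.5982; c_gold = y_gold − 0.076·k_gold ≈ 1.1667.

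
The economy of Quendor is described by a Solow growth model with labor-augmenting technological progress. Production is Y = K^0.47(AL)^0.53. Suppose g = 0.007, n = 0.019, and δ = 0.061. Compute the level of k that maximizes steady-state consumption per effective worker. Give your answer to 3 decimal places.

n + g + δ = 0.019 + 0.007 + 0.061 = 0.087.
Golden rule sets MPK = n+g+δ: 0.47·k^(0.47−1) = 0.087, so k_gold = (0.47/0.087)^(1/0.53) ≈ 24.1115.

k_gold ≈ 24.111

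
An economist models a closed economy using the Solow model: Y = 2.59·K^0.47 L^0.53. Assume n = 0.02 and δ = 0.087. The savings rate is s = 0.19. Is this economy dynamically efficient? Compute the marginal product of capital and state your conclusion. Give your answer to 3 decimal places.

dynamically efficient; MPK ≈ 0.265

Break-even investment rate: n + δ = 0.02 + 0.087 = 0.107.
Steady-state k*: s·A·k^0.47 = 0.107·k gives k* = (0.19·2.59/0.107)^(1/0.53) ≈ 17.7959.
MPK = 0.47·2.59·17.7959^(-0.53) ≈ 0.2647.
MPK > n+δ = 0.107, so the economy is dynamically efficient (under-saving).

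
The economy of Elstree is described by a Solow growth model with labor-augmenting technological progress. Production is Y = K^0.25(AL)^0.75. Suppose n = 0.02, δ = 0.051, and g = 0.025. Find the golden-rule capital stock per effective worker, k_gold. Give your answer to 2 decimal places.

k_gold ≈ 3.58

n + g + δ = 0.02 + 0.025 + 0.051 = 0.096.
Golden rule sets MPK = n+g+δ: 0.25·k^(0.25−1) = 0.096, so k_gold = (0.25/0.096)^(1/0.75) ≈ 3.5828.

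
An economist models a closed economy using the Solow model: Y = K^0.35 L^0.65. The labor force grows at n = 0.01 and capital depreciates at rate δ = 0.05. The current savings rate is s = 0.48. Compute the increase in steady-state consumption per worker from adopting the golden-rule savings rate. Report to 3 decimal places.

n + δ = 0.01 + 0.05 = 0.06.
Current steady state (s = 0.48): k* = (0.48/0.06)^(1/0.65) ≈ 24.5115, y* = 24.5115^0.35 ≈ 3.0639, c* = (1−0.48)·3.0639 ≈ 1.5932.
Setting f'(k) = n+δ gives 0.35·k^(0.35−1) = 0.06, hence k_gold = (0.35/0.06)^(1/0.65) ≈ 15.0776.
y_gold = 15.0776^0.35 ≈ 2.5847, c_gold = y_gold − 0.06·k_gold ≈ 1.6801.
Gain: Δc = 1.6801 − 1.5932 ≈ 0.0868.

Δc ≈ 0.087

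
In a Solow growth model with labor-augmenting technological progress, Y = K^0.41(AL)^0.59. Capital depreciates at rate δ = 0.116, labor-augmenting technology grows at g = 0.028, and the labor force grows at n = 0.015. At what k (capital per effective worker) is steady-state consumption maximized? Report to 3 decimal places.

n + g + δ = 0.015 + 0.028 + 0.116 = 0.159.
Setting f'(k) = n+g+δ gives 0.41·k^(0.41−1) = 0.159, hence k_gold = (0.41/0.159)^(1/0.59) ≈ 4.9804.

k_gold ≈ 4.980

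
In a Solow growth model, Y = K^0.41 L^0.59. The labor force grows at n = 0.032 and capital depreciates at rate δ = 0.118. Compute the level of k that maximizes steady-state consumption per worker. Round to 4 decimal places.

k_gold ≈ 5.4974

Capital per worker breaks even when investment replaces (n + δ)·k; here n + δ = 0.15.
Golden rule sets MPK = n+δ: 0.41·k^(0.41−1) = 0.15, so k_gold = (0.41/0.15)^(1/0.59) ≈ 5.4974.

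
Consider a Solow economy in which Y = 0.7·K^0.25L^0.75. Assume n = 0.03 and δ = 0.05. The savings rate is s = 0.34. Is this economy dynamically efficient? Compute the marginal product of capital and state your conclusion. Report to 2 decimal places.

Break-even investment rate: n + δ = 0.03 + 0.05 = 0.08.
Steady-state k*: s·A·k^0.25 = 0.08·k gives k* = (0.34·0.7/0.08)^(1/0.75) ≈ 4.2787.
MPK = 0.25·0.7·4.2787^(-0.75) ≈ 0.0588.
MPK < n+δ = 0.08, so the economy is dynamically inefficient (over-saving).

dynamically inefficient; MPK ≈ 0.06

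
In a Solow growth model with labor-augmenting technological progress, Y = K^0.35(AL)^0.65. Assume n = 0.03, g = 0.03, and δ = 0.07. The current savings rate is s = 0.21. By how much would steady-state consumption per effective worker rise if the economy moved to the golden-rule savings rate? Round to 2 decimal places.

Break-even investment rate: n + g + δ = 0.03 + 0.03 + 0.07 = 0.13.
Current steady state (s = 0.21): k* = (0.21/0.13)^(1/0.65) ≈ 2.0913, y* = 2.0913^0.35 ≈ 1.2946, c* = (1−0.21)·1.2946 ≈ 1.0228.
Golden rule sets MPK = n+g+δ: 0.35·k^(0.35−1) = 0.13, so k_gold = (0.35/0.13)^(1/0.65) ≈ 4.5891.
y_gold = 4.5891^0.35 ≈ 1.7045, c_gold = y_gold − 0.13·k_gold ≈ 1.1079.
Gain: Δc = 1.1079 − 1.0228 ≈ 0.0852.

Δc ≈ 0.09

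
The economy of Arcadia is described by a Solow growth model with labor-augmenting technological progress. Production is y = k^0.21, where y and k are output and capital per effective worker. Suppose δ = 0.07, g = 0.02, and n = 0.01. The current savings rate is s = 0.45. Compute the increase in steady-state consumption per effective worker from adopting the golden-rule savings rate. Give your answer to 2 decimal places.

n + g + δ = 0.01 + 0.02 + 0.07 = 0.1.
Current steady state (s = 0.45): k* = (0.45/0.1)^(1/0.79) ≈ 6.7120, y* = 6.7120^0.21 ≈ 1.4916, c* = (1−0.45)·1.4916 ≈ 0.8204.
Setting f'(k) = n+g+δ gives 0.21·k^(0.21−1) = 0.1, hence k_gold = (0.21/0.1)^(1/0.79) ≈ 2.5578.
y_gold = 2.5578^0.21 ≈ 1.2180, c_gold = y_gold − 0.1·k_gold ≈ 0.9622.
Gain: Δc = 0.9622 − 0.8204 ≈ 0.1419.

Δc ≈ 0.14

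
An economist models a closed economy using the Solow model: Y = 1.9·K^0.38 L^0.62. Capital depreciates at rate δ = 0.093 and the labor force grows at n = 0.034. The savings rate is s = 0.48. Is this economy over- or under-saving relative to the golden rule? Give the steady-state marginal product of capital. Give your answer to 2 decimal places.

Capital per worker breaks even when investment replaces (n + δ)·k; here n + δ = 0.127.
Steady-state k*: s·A·k^0.38 = 0.127·k gives k* = (0.48·1.9/0.127)^(1/0.62) ≈ 24.0410.
MPK = 0.38·1.9·24.0410^(-0.62) ≈ 0.1005.
MPK < n+δ = 0.127, so the economy is dynamically inefficient (over-saving).

over-saving; MPK ≈ 0.10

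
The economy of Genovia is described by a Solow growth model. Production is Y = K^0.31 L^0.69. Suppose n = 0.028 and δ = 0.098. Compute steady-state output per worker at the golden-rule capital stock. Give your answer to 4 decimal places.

The effective depreciation rate is n + δ = 0.028 + 0.098 = 0.126.
At the golden rule the marginal product of capital equals n+δ: 0.31·k^(0.31−1) = 0.126. Solving, k_gold = (0.31/0.126)^(1/0.69) ≈ 3.6868.
Output: y_gold = k_gold^0.31 = 3.6868^0.31 ≈ 1.4985.

y_gold ≈ 1.4985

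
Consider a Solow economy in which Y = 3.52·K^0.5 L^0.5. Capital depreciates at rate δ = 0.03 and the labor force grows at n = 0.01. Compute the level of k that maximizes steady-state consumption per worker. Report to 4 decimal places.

k_gold ≈ 1936.0000

The effective depreciation rate is n + δ = 0.01 + 0.03 = 0.04.
Setting f'(k) = n+δ gives 0.5·3.52·k^(0.5−1) = 0.04, hence k_gold = (0.5·3.52/0.04)^(1/0.5) ≈ 1936.0000.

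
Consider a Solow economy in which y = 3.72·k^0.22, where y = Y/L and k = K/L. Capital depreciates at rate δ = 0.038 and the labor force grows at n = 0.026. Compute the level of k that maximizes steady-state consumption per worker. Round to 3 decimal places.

The effective depreciation rate is n + δ = 0.026 + 0.038 = 0.064.
At the golden rule the marginal product of capital equals n+δ: 0.22·3.72·k^(0.22−1) = 0.064. Solving, k_gold = (0.22·3.72/0.064)^(1/0.78) ≈ 26.2395.

k_gold ≈ 26.240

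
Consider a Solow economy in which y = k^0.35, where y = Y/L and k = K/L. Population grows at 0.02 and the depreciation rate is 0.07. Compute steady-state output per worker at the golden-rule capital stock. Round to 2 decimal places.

Capital per worker breaks even when investment replaces (n + δ)·k; here n + δ = 0.09.
Maximizing c = f(k) − (n+δ)·k gives f'(k) = n+δ, i.e. 0.35·k^(0.35−1) = 0.09, so k_gold = (0.35/0.09)^(1/0.65) ≈ 8.0802.
Output: y_gold = k_gold^0.35 = 8.0802^0.35 ≈ 2.0778.

y_gold ≈ 2.08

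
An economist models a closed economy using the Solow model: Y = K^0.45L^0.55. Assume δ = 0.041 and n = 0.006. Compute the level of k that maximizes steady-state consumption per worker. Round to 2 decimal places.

k_gold ≈ 60.79

The effective depreciation rate is n + δ = 0.006 + 0.041 = 0.047.
Golden rule sets MPK = n+δ: 0.45·k^(0.45−1) = 0.047, so k_gold = (0.45/0.047)^(1/0.55) ≈ 60.7918.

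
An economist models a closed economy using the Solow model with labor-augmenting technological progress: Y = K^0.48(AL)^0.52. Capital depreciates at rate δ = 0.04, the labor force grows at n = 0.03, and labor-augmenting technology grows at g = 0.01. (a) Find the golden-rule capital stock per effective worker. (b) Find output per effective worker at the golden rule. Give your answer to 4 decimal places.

The effective depreciation rate is n + g + δ = 0.03 + 0.01 + 0.04 = 0.08.
Setting f'(k) = n+g+δ gives 0.48·k^(0.48−1) = 0.08, hence k_gold = (0.48/0.08)^(1/0.52) ≈ 31.3650.
y_gold = 31.3650^0.48 ≈ 5.2275.

(a) k_gold ≈ 31.3650; (b) y_gold ≈ 5.2275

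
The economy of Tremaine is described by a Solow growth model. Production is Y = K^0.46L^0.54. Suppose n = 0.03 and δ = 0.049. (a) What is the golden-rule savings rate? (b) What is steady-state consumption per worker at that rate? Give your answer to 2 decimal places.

(a) s_gold = 0.46; (b) c_gold ≈ 2.42

Capital per worker breaks even when investment replaces (n + δ)·k; here n + δ = 0.079.
For Cobb-Douglas, s_gold equals capital's share: s_gold = 0.46.
Maximizing c = f(k) − (n+δ)·k gives f'(k) = n+δ, i.e. 0.46·k^(0.46−1) = 0.079, so k_gold = (0.46/0.079)^(1/0.54) ≈ 26.1161.
y_gold = 26.1161^0.46 ≈ 4.4852; c_gold = (1−0.46)·y_gold ≈ 2.4220.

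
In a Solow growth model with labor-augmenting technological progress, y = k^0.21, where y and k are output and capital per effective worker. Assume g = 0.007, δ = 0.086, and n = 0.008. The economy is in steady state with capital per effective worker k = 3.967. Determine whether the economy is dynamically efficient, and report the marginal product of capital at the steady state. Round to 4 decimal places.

dynamically inefficient; MPK ≈ 0.0707

The effective depreciation rate is n + g + δ = 0.008 + 0.007 + 0.086 = 0.101.
MPK = 0.21·k^(0.21−1) = 0.21·3.967^(-0.79) ≈ 0.0707.
MPK < 0.101, so the economy is dynamically inefficient (over-saving).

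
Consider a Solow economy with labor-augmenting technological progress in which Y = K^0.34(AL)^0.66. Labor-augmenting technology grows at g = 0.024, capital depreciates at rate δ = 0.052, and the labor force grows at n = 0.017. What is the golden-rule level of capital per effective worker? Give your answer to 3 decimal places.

k_gold ≈ 7.129

The effective depreciation rate is n + g + δ = 0.017 + 0.024 + 0.052 = 0.093.
Maximizing c = f(k) − (n+g+δ)·k gives f'(k) = n+g+δ, i.e. 0.34·k^(0.34−1) = 0.093, so k_gold = (0.34/0.093)^(1/0.66) ≈ 7.1289.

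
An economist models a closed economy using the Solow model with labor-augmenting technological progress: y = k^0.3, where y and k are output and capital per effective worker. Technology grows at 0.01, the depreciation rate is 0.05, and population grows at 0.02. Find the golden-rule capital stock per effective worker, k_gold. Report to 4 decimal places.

k_gold ≈ 6.6076

Capital per effective worker breaks even when investment replaces (n + g + δ)·k; here n + g + δ = 0.08.
Setting f'(k) = n+g+δ gives 0.3·k^(0.3−1) = 0.08, hence k_gold = (0.3/0.08)^(1/0.7) ≈ 6.6076.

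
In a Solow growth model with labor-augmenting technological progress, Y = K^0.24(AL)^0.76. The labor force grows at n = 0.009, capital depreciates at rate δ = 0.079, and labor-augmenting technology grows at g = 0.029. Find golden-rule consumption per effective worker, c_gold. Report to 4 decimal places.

c_gold ≈ 0.9536

Capital per effective worker breaks even when investment replaces (n + g + δ)·k; here n + g + δ = 0.117.
At the golden rule the marginal product of capital equals n+g+δ: 0.24·k^(0.24−1) = 0.117. Solving, k_gold = (0.24/0.117)^(1/0.76) ≈ 2.5737.
y_gold = 2.5737^0.24 ≈ 1.2547.
c_gold = y_gold − (n+g+δ)·k_gold = 1.2547 − 0.117·2.5737 ≈ 0.9536.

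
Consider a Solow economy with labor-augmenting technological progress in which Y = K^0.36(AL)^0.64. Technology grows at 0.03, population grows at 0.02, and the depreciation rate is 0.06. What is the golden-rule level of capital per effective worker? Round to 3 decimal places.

The effective depreciation rate is n + g + δ = 0.02 + 0.03 + 0.06 = 0.11.
At the golden rule the marginal product of capital equals n+g+δ: 0.36·k^(0.36−1) = 0.11. Solving, k_gold = (0.36/0.11)^(1/0.64) ≈ 6.3760.

k_gold ≈ 6.376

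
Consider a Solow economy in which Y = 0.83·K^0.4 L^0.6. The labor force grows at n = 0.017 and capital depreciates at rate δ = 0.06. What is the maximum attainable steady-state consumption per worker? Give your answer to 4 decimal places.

n + δ = 0.017 + 0.06 = 0.077.
Maximizing c = f(k) − (n+δ)·k gives f'(k) = n+δ, i.e. 0.4·0.83·k^(0.4−1) = 0.077, so k_gold = (0.4·0.83/0.077)^(1/0.6) ≈ 11.4221.
y_gold = 0.83·11.4221^0.4 ≈ 2.1988.
c_gold = y_gold − (n+δ)·k_gold = 2.1988 − 0.077·11.4221 ≈ 1.3193.

c_gold ≈ 1.3193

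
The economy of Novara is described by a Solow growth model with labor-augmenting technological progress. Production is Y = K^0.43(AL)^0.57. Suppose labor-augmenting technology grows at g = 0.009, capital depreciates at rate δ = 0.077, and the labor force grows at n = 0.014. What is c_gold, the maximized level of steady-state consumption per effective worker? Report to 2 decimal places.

c_gold ≈ 1.71

n + g + δ = 0.014 + 0.009 + 0.077 = 0.1.
Setting f'(k) = n+g+δ gives 0.43·k^(0.43−1) = 0.1, hence k_gold = (0.43/0.1)^(1/0.57) ≈ 12.9225.
y_gold = 12.9225^0.43 ≈ 3.0052.
c_gold = y_gold − (n+g+δ)·k_gold = 3.0052 − 0.1·12.9225 ≈ 1.7130.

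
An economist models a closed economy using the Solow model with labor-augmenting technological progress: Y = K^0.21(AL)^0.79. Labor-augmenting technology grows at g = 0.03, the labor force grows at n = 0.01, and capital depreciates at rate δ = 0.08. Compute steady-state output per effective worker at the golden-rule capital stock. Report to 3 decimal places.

Capital per effective worker breaks even when investment replaces (n + g + δ)·k; here n + g + δ = 0.12.
At the golden rule the marginal product of capital equals n+g+δ: 0.21·k^(0.21−1) = 0.12. Solving, k_gold = (0.21/0.12)^(1/0.79) ≈ 2.0307.
Output: y_gold = k_gold^0.21 = 2.0307^0.21 ≈ 1.1604.

y_gold ≈ 1.160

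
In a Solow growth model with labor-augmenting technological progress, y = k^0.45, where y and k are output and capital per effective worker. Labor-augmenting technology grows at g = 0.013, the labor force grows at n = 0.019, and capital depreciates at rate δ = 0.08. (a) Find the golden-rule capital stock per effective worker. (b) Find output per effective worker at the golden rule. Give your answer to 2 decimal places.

n + g + δ = 0.019 + 0.013 + 0.08 = 0.112.
Setting f'(k) = n+g+δ gives 0.45·k^(0.45−1) = 0.112, hence k_gold = (0.45/0.112)^(1/0.55) ≈ 12.5364.
y_gold = 12.5364^0.45 ≈ 3.1202.

(a) k_gold ≈ 12.54; (b) y_gold ≈ 3.12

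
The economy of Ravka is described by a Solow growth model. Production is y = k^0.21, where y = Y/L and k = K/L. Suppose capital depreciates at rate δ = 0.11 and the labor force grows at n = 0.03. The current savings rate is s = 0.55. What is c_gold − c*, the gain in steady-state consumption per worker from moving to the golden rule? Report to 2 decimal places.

The effective depreciation rate is n + δ = 0.03 + 0.11 = 0.14.
Current steady state (s = 0.55): k* = (0.55/0.14)^(1/0.79) ≈ 5.6519, y* = 5.6519^0.21 ≈ 1.4387, c* = (1−0.55)·1.4387 ≈ 0.6474.
Maximizing c = f(k) − (n+δ)·k gives f'(k) = n+δ, i.e. 0.21·k^(0.21−1) = 0.14, so k_gold = (0.21/0.14)^(1/0.79) ≈ 1.6707.
y_gold = 1.6707^0.21 ≈ 1.1138, c_gold = y_gold − 0.14·k_gold ≈ 0.8799.
Gain: Δc = 0.8799 − 0.6474 ≈ 0.2325.

Δc ≈ 0.23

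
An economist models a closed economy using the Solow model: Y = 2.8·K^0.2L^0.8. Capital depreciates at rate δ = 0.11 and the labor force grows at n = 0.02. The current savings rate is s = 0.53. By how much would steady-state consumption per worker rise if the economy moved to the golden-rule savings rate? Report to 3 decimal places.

Δc ≈ 0.808

n + δ = 0.02 + 0.11 = 0.13.
Current steady state (s = 0.53): k* = (0.53·2.8/0.13)^(1/0.8) ≈ 20.9828, y* = 2.8·20.9828^0.2 ≈ 5.1467, c* = (1−0.53)·5.1467 ≈ 2.4190.
Golden rule sets MPK = n+δ: 0.2·2.8·k^(0.2−1) = 0.13, so k_gold = (0.2·2.8/0.13)^(1/0.8) ≈ 6.2059.
y_gold = 2.8·6.2059^0.2 ≈ 4.0338, c_gold = y_gold − 0.13·k_gold ≈ 3.2271.
Gain: Δc = 3.2271 − 2.4190 ≈ 0.8081.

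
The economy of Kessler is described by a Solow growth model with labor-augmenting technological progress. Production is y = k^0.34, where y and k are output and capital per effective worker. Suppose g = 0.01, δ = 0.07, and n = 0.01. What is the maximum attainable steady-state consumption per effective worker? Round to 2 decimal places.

The effective depreciation rate is n + g + δ = 0.01 + 0.01 + 0.07 = 0.09.
Maximizing c = f(k) − (n+g+δ)·k gives f'(k) = n+g+δ, i.e. 0.34·k^(0.34−1) = 0.09, so k_gold = (0.34/0.09)^(1/0.66) ≈ 7.4920.
y_gold = 7.4920^0.34 ≈ 1.9832.
c_gold = y_gold − (n+g+δ)·k_gold = 1.9832 − 0.09·7.4920 ≈ 1.3089.

c_gold ≈ 1.31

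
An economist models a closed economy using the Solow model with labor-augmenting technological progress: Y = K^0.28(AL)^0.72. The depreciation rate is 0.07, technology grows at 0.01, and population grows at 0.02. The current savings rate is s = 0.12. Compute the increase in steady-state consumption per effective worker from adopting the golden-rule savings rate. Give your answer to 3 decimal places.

Δc ≈ 0.130

Break-even investment rate: n + g + δ = 0.02 + 0.01 + 0.07 = 0.1.
Current steady state (s = 0.12): k* = (0.12/0.1)^(1/0.72) ≈ 1.2882, y* = 1.2882^0.28 ≈ 1.0735, c* = (1−0.12)·1.0735 ≈ 0.9447.
Golden rule sets MPK = n+g+δ: 0.28·k^(0.28−1) = 0.1, so k_gold = (0.28/0.1)^(1/0.72) ≈ 4.1788.
y_gold = 4.1788^0.28 ≈ 1.4924, c_gold = y_gold − 0.1·k_gold ≈ 1.0746.
Gain: Δc = 1.0746 − 0.9447 ≈ 0.1299.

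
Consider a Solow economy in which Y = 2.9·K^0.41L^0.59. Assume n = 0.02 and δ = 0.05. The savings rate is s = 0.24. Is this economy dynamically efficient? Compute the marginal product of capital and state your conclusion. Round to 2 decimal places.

The effective depreciation rate is n + δ = 0.02 + 0.05 = 0.07.
Steady-state k*: s·A·k^0.41 = 0.07·k gives k* = (0.24·2.9/0.07)^(1/0.59) ≈ 49.0565.
MPK = 0.41·2.9·49.0565^(-0.59) ≈ 0.1196.
MPK > n+δ = 0.07, so the economy is dynamically efficient (under-saving).

dynamically efficient; MPK ≈ 0.12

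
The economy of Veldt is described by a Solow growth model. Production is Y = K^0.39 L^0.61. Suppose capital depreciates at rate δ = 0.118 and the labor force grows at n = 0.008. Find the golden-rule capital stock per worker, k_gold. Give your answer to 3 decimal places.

k_gold ≈ 6.374

Capital per worker breaks even when investment replaces (n + δ)·k; here n + δ = 0.126.
At the golden rule the marginal product of capital equals n+δ: 0.39·k^(0.39−1) = 0.126. Solving, k_gold = (0.39/0.126)^(1/0.61) ≈ 6.3741.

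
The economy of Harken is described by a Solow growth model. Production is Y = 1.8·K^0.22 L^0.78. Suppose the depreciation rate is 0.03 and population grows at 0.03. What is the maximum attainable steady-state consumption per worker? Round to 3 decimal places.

n + δ = 0.03 + 0.03 = 0.06.
Setting f'(k) = n+δ gives 0.22·1.8·k^(0.22−1) = 0.06, hence k_gold = (0.22·1.8/0.06)^(1/0.78) ≈ 11.2382.
y_gold = 1.8·11.2382^0.22 ≈ 3.0650.
c_gold = y_gold − (n+δ)·k_gold = 3.0650 − 0.06·11.2382 ≈ 2.3907.

c_gold ≈ 2.391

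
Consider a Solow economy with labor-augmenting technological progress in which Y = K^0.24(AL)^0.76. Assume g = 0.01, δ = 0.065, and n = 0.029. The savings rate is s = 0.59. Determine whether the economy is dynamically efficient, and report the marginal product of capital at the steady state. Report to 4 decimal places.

dynamically inefficient; MPK ≈ 0.0423

Capital per effective worker breaks even when investment replaces (n + g + δ)·k; here n + g + δ = 0.104.
Steady-state k*: s·k^0.24 = 0.104·k gives k* = (0.59/0.104)^(1/0.76) ≈ 9.8145.
MPK = 0.24·9.8145^(-0.76) ≈ 0.0423.
MPK < n+g+δ = 0.104, so the economy is dynamically inefficient (over-saving).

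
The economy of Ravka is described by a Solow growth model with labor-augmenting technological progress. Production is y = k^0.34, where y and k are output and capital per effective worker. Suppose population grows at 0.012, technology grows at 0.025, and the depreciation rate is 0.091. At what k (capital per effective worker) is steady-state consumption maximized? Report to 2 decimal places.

Break-even investment rate: n + g + δ = 0.012 + 0.025 + 0.091 = 0.128.
Setting f'(k) = n+g+δ gives 0.34·k^(0.34−1) = 0.128, hence k_gold = (0.34/0.128)^(1/0.66) ≈ 4.3937.

k_gold ≈ 4.39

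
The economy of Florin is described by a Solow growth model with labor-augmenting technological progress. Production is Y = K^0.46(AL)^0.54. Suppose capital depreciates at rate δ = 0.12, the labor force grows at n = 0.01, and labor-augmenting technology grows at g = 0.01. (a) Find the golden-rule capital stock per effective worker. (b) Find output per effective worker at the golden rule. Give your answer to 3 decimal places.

n + g + δ = 0.01 + 0.01 + 0.12 = 0.14.
At the golden rule the marginal product of capital equals n+g+δ: 0.46·k^(0.46−1) = 0.14. Solving, k_gold = (0.46/0.14)^(1/0.54) ≈ 9.0515.
y_gold = 9.0515^0.46 ≈ 2.7548.

(a) k_gold ≈ 9.052; (b) y_gold ≈ 2.755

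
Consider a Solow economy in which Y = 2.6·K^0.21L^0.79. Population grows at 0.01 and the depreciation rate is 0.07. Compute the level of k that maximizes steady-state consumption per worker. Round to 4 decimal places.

k_gold ≈ 11.3717

Capital per worker breaks even when investment replaces (n + δ)·k; here n + δ = 0.08.
At the golden rule the marginal product of capital equals n+δ: 0.21·2.6·k^(0.21−1) = 0.08. Solving, k_gold = (0.21·2.6/0.08)^(1/0.79) ≈ 11.3717.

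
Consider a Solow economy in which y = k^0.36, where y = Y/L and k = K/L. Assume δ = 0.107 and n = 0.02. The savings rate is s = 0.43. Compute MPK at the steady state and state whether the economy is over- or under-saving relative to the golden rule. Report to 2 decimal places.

over-saving; MPK ≈ 0.11

Break-even investment rate: n + δ = 0.02 + 0.107 = 0.127.
Steady-state k*: s·k^0.36 = 0.127·k gives k* = (0.43/0.127)^(1/0.64) ≈ 6.7236.
MPK = 0.36·6.7236^(-0.64) ≈ 0.1063.
MPK < n+δ = 0.127, so the economy is dynamically inefficient (over-saving).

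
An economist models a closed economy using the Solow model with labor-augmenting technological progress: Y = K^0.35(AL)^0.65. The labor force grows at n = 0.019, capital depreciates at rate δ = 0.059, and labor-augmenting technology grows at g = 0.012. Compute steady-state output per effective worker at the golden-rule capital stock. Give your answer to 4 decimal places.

y_gold ≈ 2.0778

Break-even investment rate: n + g + δ = 0.019 + 0.012 + 0.059 = 0.09.
At the golden rule the marginal product of capital equals n+g+δ: 0.35·k^(0.35−1) = 0.09. Solving, k_gold = (0.35/0.09)^(1/0.65) ≈ 8.0802.
Output: y_gold = k_gold^0.35 = 8.0802^0.35 ≈ 2.0778.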